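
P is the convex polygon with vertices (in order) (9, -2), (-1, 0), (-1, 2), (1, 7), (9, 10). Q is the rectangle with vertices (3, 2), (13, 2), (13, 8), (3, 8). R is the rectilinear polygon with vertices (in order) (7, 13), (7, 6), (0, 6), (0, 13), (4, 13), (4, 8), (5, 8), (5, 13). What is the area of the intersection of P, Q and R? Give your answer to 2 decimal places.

The intersection is the polygon with vertices (4,8), (5,8), (7,8), (7,6), (3,6), (3,7.75), (3.667,8).
By the shoelace formula its area is 7.92.

7.92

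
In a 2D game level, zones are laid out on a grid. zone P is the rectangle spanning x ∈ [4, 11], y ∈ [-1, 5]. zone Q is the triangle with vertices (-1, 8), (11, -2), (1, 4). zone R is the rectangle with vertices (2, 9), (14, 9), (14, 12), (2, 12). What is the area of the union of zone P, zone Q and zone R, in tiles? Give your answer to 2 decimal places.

86.52

By inclusion–exclusion:
Individual areas: |zone P| = 42, |zone Q| = 14, |zone R| = 36.
|zone P∩zone Q| = 5.4833.
|zone P∩zone R| = 0 (no overlap).
|zone Q∩zone R| = 0.
|zone P∩zone Q∩zone R| = 0.
|zone P ∪ zone Q ∪ zone R| = 92 − 5.4833 + 0 = 86.52.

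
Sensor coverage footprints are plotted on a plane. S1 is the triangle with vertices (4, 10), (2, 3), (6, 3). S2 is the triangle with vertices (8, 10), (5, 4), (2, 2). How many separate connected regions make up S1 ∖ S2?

S1 ∖ S2 splits into 2 disjoint pieces (area 8.9009, area 1.9318).

2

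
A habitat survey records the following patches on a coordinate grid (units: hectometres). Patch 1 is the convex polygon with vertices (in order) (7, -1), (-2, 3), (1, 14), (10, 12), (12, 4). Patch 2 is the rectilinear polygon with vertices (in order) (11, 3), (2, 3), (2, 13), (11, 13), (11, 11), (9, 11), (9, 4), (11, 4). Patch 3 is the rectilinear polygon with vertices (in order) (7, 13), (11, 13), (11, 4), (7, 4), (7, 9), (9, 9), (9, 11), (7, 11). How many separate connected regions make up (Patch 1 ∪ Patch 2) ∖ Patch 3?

(Patch 1 ∪ Patch 2) ∖ Patch 3 is a single connected region.

1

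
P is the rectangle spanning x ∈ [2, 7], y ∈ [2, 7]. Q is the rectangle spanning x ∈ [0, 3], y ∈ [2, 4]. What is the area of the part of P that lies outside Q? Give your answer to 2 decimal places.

23.00

|P∩Q|: x∈[2,3], y∈[2,4] → 1·2 = 2.
|P| = 25.
|P ∖ Q| = |P| − |P∩Q| = 25 − 2 = 23.00.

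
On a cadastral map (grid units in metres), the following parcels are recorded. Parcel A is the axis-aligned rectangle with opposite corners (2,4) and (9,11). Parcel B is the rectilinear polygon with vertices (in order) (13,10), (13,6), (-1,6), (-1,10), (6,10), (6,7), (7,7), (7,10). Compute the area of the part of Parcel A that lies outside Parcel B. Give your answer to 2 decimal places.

|Parcel A| = 49, |Parcel A∩Parcel B| = 25.
|Parcel A ∖ Parcel B| = |Parcel A| − |Parcel A∩Parcel B| = 49 − 25 = 24.00.

24.00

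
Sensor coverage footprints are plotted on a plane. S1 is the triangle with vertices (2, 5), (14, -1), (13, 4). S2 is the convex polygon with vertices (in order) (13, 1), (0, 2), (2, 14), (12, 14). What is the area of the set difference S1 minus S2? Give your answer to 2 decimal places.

5.26

|S1| = 27, |S1∩S2| = 21.7423.
|S1 ∖ S2| = |S1| − |S1∩S2| = 27 − 21.7423 = 5.26.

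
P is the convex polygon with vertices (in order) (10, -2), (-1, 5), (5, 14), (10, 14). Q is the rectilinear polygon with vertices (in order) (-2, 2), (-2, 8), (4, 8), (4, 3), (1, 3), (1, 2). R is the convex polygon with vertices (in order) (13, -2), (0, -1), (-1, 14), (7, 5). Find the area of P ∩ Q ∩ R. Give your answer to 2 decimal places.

18.49

The intersection is the polygon with vertices (1,8), (4,8), (4,3), (2.143,3), (-0.373,4.601), (-0.455,5.818).
By the shoelace formula its area is 18.49.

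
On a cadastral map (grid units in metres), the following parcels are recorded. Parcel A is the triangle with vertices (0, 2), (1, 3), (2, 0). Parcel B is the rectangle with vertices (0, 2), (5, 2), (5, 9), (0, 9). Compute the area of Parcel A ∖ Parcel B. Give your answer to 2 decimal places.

1.33

|Parcel A| = 2, |Parcel A∩Parcel B| = 0.6667.
|Parcel A ∖ Parcel B| = |Parcel A| − |Parcel A∩Parcel B| = 2 − 0.6667 = 1.33.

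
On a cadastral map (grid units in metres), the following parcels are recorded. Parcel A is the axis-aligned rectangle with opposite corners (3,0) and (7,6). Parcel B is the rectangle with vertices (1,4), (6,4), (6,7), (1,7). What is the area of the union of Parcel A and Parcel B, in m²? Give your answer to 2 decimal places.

33.00

By inclusion–exclusion:
Individual areas: |Parcel A| = 24, |Parcel B| = 15.
|Parcel A∩Parcel B|: x∈[3,6], y∈[4,6] → 3·2 = 6.
|Parcel A ∪ Parcel B| = 39 − 6 = 33.00.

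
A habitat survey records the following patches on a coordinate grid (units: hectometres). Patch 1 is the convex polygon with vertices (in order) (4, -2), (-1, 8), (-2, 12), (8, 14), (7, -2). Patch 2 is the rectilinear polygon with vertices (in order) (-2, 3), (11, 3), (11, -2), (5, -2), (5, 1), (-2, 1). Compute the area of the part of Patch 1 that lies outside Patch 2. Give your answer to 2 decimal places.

88.22

|Patch 1| = 105, |Patch 1∩Patch 2| = 16.7812.
|Patch 1 ∖ Patch 2| = |Patch 1| − |Patch 1∩Patch 2| = 105 − 16.7812 = 88.22.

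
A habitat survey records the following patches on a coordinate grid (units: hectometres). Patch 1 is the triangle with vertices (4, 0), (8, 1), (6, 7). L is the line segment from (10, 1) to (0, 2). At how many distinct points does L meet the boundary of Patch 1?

The segment meets the boundary at (4.444,1.556), (7.931,1.207).

2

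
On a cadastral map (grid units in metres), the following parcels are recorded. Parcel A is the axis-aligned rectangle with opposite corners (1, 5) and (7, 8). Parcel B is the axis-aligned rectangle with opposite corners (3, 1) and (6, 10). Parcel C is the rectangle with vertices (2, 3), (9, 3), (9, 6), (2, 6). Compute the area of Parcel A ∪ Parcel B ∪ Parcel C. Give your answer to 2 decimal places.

46.00

By inclusion–exclusion:
Individual areas: |Parcel A| = 18, |Parcel B| = 27, |Parcel C| = 21.
|Parcel A∩Parcel B|: x∈[3,6], y∈[5,8] → 3·3 = 9.
|Parcel A∩Parcel C|: x∈[2,7], y∈[5,6] → 5·1 = 5.
|Parcel B∩Parcel C|: x∈[3,6], y∈[3,6] → 3·3 = 9.
|Parcel A∩Parcel B∩Parcel C| = 3.
|Parcel A ∪ Parcel B ∪ Parcel C| = 66 − 23 + 3 = 46.00.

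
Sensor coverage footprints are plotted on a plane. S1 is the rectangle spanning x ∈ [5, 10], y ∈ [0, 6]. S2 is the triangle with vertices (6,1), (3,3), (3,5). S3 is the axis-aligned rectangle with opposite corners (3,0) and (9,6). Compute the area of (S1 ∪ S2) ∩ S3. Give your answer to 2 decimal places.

26.67

The region (S1 ∪ S2) ∩ S3 is the polygon with vertices (9,6), (9,0), (5,0), (5,1.667), (3,3), (3,5), (5,2.333), (5,6).
By the shoelace formula its area is 26.67.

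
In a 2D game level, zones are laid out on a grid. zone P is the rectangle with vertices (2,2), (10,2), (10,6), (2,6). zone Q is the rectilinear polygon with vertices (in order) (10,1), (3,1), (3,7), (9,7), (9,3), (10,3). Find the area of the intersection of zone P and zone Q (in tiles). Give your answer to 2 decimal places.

25.00

The intersection is the polygon with vertices (10,2), (3,2), (3,6), (9,6), (9,3), (10,3).
By the shoelace formula its area is 25.00.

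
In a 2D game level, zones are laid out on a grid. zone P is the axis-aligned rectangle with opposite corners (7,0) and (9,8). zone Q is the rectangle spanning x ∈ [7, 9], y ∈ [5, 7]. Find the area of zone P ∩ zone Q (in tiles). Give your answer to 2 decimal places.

4.00

|zone P∩zone Q|: x∈[7,9], y∈[5,7] → 2·2 = 4.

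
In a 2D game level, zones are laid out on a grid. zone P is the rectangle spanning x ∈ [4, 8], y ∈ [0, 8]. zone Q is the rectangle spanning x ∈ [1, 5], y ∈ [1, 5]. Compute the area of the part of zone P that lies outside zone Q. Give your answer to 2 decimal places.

28.00

|zone P∩zone Q|: x∈[4,5], y∈[1,5] → 1·4 = 4.
|zone P| = 32.
|zone P ∖ zone Q| = |zone P| − |zone P∩zone Q| = 32 − 4 = 28.00.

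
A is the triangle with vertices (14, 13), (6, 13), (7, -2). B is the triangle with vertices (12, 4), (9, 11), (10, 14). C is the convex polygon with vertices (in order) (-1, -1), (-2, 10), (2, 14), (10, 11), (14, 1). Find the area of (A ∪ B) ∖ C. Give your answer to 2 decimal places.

|A ∪ B| = 61.1935.
|(A ∪ B) ∩ C| = 42.2392.
|(A ∪ B) ∖ C| = 61.1935 − 42.2392 = 18.95.

18.95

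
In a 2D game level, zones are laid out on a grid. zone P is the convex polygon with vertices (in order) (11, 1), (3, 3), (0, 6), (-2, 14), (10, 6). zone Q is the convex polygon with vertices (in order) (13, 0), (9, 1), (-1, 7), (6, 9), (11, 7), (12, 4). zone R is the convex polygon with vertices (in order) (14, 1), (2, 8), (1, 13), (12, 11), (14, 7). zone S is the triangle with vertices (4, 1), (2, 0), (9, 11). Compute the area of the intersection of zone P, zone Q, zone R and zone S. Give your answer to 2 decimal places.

1.26

The intersection is the polygon with vertices (7.375,7.75), (6.258,5.516), (5.713,5.834), (7.064,7.957).
By the shoelace formula its area is 1.26.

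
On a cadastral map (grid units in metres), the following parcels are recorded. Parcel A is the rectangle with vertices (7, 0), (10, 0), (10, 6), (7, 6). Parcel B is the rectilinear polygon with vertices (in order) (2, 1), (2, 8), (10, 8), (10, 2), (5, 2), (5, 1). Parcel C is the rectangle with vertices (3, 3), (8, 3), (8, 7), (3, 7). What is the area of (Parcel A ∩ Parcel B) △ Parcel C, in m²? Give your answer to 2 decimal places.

|Parcel A ∩ Parcel B| = 12.
|(Parcel A ∩ Parcel B) ∩ Parcel C| = 3.
|(Parcel A ∩ Parcel B) △ Parcel C| = 12 + 20 − 6 = 26.00.

26.00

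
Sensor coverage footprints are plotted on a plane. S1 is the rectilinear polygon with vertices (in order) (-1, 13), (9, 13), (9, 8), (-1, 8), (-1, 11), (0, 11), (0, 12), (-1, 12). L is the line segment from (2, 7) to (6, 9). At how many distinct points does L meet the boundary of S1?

The segment meets the boundary at (4,8).

1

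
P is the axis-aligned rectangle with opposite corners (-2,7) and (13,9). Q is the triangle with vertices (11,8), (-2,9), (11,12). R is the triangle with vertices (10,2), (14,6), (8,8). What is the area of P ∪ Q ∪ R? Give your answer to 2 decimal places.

By inclusion–exclusion:
Individual areas: |P| = 30, |Q| = 26, |R| = 16.
|P∩Q| = 6.5.
|P∩R| = 1.3333.
|Q∩R| = 0.
|P∩Q∩R| = 0.
|P ∪ Q ∪ R| = 72 − 7.8333 + 0 = 64.17.

64.17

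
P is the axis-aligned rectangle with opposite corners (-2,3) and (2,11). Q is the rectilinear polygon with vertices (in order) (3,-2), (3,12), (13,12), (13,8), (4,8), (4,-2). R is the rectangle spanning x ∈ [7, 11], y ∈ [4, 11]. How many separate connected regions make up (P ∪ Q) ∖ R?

2

(P ∪ Q) ∖ R splits into 2 disjoint pieces (area 32, area 38).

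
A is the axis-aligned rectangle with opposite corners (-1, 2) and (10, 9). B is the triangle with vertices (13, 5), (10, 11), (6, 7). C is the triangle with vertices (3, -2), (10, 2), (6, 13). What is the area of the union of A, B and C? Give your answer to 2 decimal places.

103.62

By inclusion–exclusion:
Individual areas: |A| = 77, |B| = 18, |C| = 46.5.
|A∩B| = 8.2857.
|A∩C| = 29.5909.
|B∩C| = 2.5043.
|A∩B∩C| = 2.5043.
|A ∪ B ∪ C| = 141.5 − 40.381 + 2.5043 = 103.62.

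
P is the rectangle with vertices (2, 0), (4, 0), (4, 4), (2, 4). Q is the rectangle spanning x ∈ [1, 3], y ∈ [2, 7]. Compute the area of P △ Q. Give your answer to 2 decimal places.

|P∩Q|: x∈[2,3], y∈[2,4] → 1·2 = 2.
|P △ Q| = |P| + |Q| − 2·|P∩Q| = 8 + 10 − 4 = 14.00.

14.00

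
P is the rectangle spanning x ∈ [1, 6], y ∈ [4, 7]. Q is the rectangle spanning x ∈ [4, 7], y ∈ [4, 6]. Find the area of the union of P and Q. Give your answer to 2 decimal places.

By inclusion–exclusion:
Individual areas: |P| = 15, |Q| = 6.
|P∩Q|: x∈[4,6], y∈[4,6] → 2·2 = 4.
|P ∪ Q| = 21 − 4 = 17.00.

17.00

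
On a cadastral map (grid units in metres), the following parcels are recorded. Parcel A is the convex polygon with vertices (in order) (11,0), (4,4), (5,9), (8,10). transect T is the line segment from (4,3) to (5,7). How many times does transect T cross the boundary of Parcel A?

The segment meets the boundary at (4.219,3.875).

1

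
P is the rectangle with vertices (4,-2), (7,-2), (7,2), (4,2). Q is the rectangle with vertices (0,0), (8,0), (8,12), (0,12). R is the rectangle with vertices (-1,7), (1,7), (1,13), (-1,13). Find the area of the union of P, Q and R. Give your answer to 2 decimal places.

By inclusion–exclusion:
Individual areas: |P| = 12, |Q| = 96, |R| = 12.
|P∩Q|: x∈[4,7], y∈[0,2] → 3·2 = 6.
|P∩R| = 0 (no overlap).
|Q∩R|: x∈[0,1], y∈[7,12] → 1·5 = 5.
|P∩Q∩R| = 0.
|P ∪ Q ∪ R| = 120 − 11 + 0 = 109.00.

109.00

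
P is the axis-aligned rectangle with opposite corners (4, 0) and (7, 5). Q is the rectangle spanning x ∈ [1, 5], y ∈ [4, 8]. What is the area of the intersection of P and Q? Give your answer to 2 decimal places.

1.00

|P∩Q|: x∈[4,5], y∈[4,5] → 1·1 = 1.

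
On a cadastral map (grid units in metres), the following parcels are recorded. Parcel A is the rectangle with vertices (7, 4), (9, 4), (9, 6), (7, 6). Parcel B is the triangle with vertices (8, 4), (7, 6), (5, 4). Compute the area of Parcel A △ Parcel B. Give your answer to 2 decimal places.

|Parcel A| = 4, |Parcel B| = 3, |Parcel A∩Parcel B| = 1.
|Parcel A △ Parcel B| = |Parcel A| + |Parcel B| − 2·|Parcel A∩Parcel B| = 4 + 3 − 2 = 5.00.

5.00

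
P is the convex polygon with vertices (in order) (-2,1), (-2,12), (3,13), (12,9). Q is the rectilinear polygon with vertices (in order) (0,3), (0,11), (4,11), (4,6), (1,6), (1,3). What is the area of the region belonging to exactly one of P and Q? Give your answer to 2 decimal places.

|P| = 91.5, |Q| = 23, |P∩Q| = 23.
|P △ Q| = |P| + |Q| − 2·|P∩Q| = 91.5 + 23 − 46 = 68.50.

68.50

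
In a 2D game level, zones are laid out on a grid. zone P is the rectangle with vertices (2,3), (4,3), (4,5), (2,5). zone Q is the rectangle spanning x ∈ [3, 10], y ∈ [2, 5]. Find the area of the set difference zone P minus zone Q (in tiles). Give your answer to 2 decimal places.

|zone P∩zone Q|: x∈[3,4], y∈[3,5] → 1·2 = 2.
|zone P| = 4.
|zone P ∖ zone Q| = |zone P| − |zone P∩zone Q| = 4 − 2 = 2.00.

2.00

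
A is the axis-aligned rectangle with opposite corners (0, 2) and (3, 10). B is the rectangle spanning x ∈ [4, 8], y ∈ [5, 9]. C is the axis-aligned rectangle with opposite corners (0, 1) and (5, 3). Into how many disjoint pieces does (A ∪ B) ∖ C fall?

(A ∪ B) ∖ C splits into 2 disjoint pieces (area 21, area 16).

2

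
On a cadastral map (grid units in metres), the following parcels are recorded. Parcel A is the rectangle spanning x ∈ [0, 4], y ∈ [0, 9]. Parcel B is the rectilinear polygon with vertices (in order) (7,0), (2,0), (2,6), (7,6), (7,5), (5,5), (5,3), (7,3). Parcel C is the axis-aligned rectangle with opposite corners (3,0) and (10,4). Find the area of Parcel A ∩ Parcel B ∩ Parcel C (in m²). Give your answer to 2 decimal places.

The intersection is the polygon with vertices (3,0), (3,4), (4,4), (4,0).
By the shoelace formula its area is 4.00.

4.00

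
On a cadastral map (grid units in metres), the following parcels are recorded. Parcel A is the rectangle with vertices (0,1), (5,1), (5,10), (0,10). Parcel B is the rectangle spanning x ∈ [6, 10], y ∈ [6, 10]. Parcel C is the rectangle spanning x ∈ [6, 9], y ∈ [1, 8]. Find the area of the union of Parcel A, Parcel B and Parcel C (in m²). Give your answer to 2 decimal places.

By inclusion–exclusion:
Individual areas: |Parcel A| = 45, |Parcel B| = 16, |Parcel C| = 21.
|Parcel A∩Parcel B| = 0 (no overlap).
|Parcel A∩Parcel C| = 0 (no overlap).
|Parcel B∩Parcel C|: x∈[6,9], y∈[6,8] → 3·2 = 6.
|Parcel A∩Parcel B∩Parcel C| = 0.
|Parcel A ∪ Parcel B ∪ Parcel C| = 82 − 6 + 0 = 76.00.

76.00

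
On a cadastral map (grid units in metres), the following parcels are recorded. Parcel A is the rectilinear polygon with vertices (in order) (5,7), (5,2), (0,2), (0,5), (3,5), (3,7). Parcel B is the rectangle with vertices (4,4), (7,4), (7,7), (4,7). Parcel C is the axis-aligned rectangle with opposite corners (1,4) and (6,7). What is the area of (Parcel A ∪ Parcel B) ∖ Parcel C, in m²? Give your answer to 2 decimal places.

|Parcel A ∪ Parcel B| = 25.
|(Parcel A ∪ Parcel B) ∩ Parcel C| = 11.
|(Parcel A ∪ Parcel B) ∖ Parcel C| = 25 − 11 = 14.00.

14.00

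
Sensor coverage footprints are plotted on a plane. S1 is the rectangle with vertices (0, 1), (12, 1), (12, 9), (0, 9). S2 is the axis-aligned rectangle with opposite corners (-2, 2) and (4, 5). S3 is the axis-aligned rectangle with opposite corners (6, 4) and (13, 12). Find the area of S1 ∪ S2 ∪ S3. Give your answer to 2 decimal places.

128.00

By inclusion–exclusion:
Individual areas: |S1| = 96, |S2| = 18, |S3| = 56.
|S1∩S2|: x∈[0,4], y∈[2,5] → 4·3 = 12.
|S1∩S3|: x∈[6,12], y∈[4,9] → 6·5 = 30.
|S2∩S3| = 0 (no overlap).
|S1∩S2∩S3| = 0.
|S1 ∪ S2 ∪ S3| = 170 − 42 + 0 = 128.00.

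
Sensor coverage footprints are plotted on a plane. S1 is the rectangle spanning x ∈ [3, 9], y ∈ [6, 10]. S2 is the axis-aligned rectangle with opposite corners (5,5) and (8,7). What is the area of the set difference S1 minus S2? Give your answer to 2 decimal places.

21.00

|S1∩S2|: x∈[5,8], y∈[6,7] → 3·1 = 3.
|S1| = 24.
|S1 ∖ S2| = |S1| − |S1∩S2| = 24 − 3 = 21.00.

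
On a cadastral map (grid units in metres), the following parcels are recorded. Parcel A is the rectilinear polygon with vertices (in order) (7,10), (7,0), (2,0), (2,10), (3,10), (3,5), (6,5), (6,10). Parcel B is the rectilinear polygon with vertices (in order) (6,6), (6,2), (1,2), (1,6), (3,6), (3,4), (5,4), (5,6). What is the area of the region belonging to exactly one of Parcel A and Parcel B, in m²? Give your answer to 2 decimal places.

29.00

|Parcel A| = 35, |Parcel B| = 16, |Parcel A∩Parcel B| = 11.
|Parcel A △ Parcel B| = |Parcel A| + |Parcel B| − 2·|Parcel A∩Parcel B| = 35 + 16 − 22 = 29.00.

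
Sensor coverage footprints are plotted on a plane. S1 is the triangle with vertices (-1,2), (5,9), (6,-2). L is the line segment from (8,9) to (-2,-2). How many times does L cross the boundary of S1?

The segment meets the boundary at (0.735,1.009), (5.273,6).

2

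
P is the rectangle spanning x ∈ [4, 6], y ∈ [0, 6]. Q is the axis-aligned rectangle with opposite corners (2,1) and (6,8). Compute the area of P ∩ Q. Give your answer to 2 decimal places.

10.00

|P∩Q|: x∈[4,6], y∈[1,6] → 2·5 = 10.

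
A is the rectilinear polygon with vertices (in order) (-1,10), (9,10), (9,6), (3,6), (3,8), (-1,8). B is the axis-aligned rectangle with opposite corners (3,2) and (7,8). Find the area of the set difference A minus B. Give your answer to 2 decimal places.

24.00

|A| = 32, |A∩B| = 8.
|A ∖ B| = |A| − |A∩B| = 32 − 8 = 24.00.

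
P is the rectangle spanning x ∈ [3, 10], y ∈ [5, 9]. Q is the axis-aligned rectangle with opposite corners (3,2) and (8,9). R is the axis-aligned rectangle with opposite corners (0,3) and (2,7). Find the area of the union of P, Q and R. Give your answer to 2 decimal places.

By inclusion–exclusion:
Individual areas: |P| = 28, |Q| = 35, |R| = 8.
|P∩Q|: x∈[3,8], y∈[5,9] → 5·4 = 20.
|P∩R| = 0 (no overlap).
|Q∩R| = 0 (no overlap).
|P∩Q∩R| = 0.
|P ∪ Q ∪ R| = 71 − 20 + 0 = 51.00.

51.00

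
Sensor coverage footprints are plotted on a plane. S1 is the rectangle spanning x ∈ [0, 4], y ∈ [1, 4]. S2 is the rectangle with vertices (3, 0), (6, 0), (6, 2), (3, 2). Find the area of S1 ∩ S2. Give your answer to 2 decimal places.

|S1∩S2|: x∈[3,4], y∈[1,2] → 1·1 = 1.

1.00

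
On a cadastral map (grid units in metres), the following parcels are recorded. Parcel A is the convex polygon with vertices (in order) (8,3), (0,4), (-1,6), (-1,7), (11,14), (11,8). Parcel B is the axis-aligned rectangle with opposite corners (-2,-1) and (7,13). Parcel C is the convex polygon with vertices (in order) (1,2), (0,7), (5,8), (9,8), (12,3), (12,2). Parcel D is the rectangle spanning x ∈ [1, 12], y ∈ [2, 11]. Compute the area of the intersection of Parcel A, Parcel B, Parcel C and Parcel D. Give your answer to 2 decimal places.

25.40

The intersection is the polygon with vertices (1,3.875), (1,7.2), (5,8), (7,8), (7,3.125).
By the shoelace formula its area is 25.40.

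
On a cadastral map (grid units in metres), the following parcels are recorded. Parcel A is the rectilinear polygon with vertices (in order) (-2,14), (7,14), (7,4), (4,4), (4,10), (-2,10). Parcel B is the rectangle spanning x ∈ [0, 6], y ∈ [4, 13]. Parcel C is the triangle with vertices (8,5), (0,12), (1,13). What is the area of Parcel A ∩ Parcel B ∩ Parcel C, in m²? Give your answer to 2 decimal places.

5.76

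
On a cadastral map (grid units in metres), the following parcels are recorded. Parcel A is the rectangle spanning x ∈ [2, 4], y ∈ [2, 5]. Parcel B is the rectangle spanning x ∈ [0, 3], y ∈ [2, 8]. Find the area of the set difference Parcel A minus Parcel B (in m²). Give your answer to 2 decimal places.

|Parcel A∩Parcel B|: x∈[2,3], y∈[2,5] → 1·3 = 3.
|Parcel A| = 6.
|Parcel A ∖ Parcel B| = |Parcel A| − |Parcel A∩Parcel B| = 6 − 3 = 3.00.

3.00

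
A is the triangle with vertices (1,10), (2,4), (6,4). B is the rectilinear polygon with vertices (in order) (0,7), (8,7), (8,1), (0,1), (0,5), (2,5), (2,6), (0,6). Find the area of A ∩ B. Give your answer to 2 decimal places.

8.75

The intersection is the polygon with vertices (1.5,7), (3.5,7), (6,4), (2,4), (1.833,5), (2,5), (2,6), (1.667,6).
By the shoelace formula its area is 8.75.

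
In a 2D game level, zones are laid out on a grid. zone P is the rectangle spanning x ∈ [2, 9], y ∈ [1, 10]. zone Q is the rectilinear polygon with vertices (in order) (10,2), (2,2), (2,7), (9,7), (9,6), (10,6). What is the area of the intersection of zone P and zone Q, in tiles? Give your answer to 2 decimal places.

35.00

The intersection is the polygon with vertices (9,2), (2,2), (2,7), (9,7), (9,6).
By the shoelace formula its area is 35.00.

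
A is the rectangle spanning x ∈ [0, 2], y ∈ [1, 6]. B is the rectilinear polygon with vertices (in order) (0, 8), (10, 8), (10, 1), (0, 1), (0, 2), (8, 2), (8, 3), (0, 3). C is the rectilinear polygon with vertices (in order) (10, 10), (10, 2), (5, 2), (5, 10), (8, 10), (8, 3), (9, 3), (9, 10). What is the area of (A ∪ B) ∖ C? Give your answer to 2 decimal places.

42.00

|A ∪ B| = 64.
|(A ∪ B) ∩ C| = 22.
|(A ∪ B) ∖ C| = 64 − 22 = 42.00.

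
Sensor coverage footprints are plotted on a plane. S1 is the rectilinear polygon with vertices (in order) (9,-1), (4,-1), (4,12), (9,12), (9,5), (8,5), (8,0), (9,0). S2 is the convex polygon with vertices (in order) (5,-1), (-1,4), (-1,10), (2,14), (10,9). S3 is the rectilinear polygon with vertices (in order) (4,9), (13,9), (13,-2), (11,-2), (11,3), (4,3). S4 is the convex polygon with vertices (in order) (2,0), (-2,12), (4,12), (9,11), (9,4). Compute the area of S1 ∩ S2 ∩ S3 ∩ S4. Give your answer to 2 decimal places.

26.00

The intersection is the polygon with vertices (8,5), (7,3), (4,3), (4,9), (9,9), (9,7).
By the shoelace formula its area is 26.00.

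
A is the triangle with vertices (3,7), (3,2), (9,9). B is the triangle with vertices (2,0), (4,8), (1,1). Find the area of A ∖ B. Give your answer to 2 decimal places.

14.22

|A| = 15, |A∩B| = 0.7828.
|A ∖ B| = |A| − |A∩B| = 15 − 0.7828 = 14.22.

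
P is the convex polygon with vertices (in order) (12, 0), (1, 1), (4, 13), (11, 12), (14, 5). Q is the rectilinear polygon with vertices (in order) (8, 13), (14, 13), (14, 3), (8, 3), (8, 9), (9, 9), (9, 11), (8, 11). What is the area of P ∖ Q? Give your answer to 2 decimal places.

|P| = 123.5, |P∩Q| = 41.3429.
|P ∖ Q| = |P| − |P∩Q| = 123.5 − 41.3429 = 82.16.

82.16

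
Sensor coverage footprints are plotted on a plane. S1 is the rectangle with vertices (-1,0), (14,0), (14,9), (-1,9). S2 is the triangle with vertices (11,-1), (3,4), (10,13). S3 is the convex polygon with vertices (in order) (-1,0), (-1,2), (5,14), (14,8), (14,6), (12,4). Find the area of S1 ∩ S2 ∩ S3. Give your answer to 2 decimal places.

The intersection is the polygon with vertices (10.672,3.591), (5.969,2.144), (3,4), (6.889,9), (10.286,9).
By the shoelace formula its area is 35.67.

35.67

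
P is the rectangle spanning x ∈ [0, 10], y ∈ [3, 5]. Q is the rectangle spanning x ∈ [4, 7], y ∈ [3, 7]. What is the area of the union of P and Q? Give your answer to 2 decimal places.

26.00

By inclusion–exclusion:
Individual areas: |P| = 20, |Q| = 12.
|P∩Q|: x∈[4,7], y∈[3,5] → 3·2 = 6.
|P ∪ Q| = 32 − 6 = 26.00.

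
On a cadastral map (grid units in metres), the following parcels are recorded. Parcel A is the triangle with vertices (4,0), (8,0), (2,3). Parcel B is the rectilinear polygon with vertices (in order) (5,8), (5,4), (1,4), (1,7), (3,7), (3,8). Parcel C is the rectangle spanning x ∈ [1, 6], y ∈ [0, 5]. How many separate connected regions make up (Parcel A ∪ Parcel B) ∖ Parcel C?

(Parcel A ∪ Parcel B) ∖ Parcel C splits into 2 disjoint pieces (area 1, area 10).

2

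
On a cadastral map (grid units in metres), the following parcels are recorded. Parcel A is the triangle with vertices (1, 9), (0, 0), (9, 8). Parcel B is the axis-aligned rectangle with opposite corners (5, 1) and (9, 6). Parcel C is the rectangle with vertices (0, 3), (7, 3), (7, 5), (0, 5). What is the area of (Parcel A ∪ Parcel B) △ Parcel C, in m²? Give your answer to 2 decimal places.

|Parcel A ∪ Parcel B| = 55.1389.
|(Parcel A ∪ Parcel B) ∩ Parcel C| = 11.9375.
|(Parcel A ∪ Parcel B) △ Parcel C| = 55.1389 + 14 − 23.875 = 45.26.

45.26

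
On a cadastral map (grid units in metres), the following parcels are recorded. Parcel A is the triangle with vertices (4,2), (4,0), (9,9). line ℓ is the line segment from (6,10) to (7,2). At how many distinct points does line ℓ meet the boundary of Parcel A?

2

The segment meets the boundary at (6.653,4.776), (6.553,5.574).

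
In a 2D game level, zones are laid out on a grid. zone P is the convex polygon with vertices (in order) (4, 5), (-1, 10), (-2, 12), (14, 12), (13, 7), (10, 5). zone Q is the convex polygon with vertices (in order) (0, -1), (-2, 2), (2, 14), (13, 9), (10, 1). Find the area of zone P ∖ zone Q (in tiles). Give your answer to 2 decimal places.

19.44

|zone P| = 86, |zone P∩zone Q| = 66.5583.
|zone P ∖ zone Q| = |zone P| − |zone P∩zone Q| = 86 − 66.5583 = 19.44.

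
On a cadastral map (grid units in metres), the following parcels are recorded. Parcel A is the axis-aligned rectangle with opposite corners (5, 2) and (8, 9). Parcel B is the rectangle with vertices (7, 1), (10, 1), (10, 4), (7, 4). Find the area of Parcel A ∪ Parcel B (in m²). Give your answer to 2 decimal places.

By inclusion–exclusion:
Individual areas: |Parcel A| = 21, |Parcel B| = 9.
|Parcel A∩Parcel B|: x∈[7,8], y∈[2,4] → 1·2 = 2.
|Parcel A ∪ Parcel B| = 30 − 2 = 28.00.

28.00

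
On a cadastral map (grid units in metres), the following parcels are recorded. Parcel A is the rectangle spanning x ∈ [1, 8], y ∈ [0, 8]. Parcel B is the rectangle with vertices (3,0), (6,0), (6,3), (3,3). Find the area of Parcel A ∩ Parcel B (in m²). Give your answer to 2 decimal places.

9.00

|Parcel A∩Parcel B|: x∈[3,6], y∈[0,3] → 3·3 = 9.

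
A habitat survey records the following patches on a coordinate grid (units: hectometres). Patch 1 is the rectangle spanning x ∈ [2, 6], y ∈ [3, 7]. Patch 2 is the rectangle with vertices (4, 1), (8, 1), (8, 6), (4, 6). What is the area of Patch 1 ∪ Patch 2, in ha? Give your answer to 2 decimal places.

30.00

By inclusion–exclusion:
Individual areas: |Patch 1| = 16, |Patch 2| = 20.
|Patch 1∩Patch 2|: x∈[4,6], y∈[3,6] → 2·3 = 6.
|Patch 1 ∪ Patch 2| = 36 − 6 = 30.00.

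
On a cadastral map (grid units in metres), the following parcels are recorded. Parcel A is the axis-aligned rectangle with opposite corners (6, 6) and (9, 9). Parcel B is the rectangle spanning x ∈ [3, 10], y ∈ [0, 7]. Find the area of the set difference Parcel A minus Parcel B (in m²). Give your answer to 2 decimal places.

|Parcel A∩Parcel B|: x∈[6,9], y∈[6,7] → 3·1 = 3.
|Parcel A| = 9.
|Parcel A ∖ Parcel B| = |Parcel A| − |Parcel A∩Parcel B| = 9 − 3 = 6.00.

6.00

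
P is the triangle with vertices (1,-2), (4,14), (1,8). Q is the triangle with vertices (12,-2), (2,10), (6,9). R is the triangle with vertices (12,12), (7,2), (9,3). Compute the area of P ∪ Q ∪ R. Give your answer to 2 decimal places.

By inclusion–exclusion:
Individual areas: |P| = 15, |Q| = 19, |R| = 7.5.
|P∩Q| = 0.5787.
|P∩R| = 0.
|Q∩R| = 1.6592.
|P∩Q∩R| = 0.
|P ∪ Q ∪ R| = 41.5 − 2.2379 + 0 = 39.26.

39.26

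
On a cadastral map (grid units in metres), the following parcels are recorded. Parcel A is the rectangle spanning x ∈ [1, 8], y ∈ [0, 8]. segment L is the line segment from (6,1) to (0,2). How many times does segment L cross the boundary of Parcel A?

1

The segment meets the boundary at (1,1.833).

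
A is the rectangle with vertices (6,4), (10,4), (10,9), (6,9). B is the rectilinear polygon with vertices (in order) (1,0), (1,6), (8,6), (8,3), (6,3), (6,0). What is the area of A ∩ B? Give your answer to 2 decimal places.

4.00

The intersection is the polygon with vertices (6,4), (6,6), (8,6), (8,4).
By the shoelace formula its area is 4.00.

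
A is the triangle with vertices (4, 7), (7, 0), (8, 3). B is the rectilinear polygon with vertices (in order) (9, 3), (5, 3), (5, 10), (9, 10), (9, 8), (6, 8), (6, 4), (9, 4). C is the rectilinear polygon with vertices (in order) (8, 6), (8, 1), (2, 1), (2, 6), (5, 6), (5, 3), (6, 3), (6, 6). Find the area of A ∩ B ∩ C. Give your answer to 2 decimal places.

1.50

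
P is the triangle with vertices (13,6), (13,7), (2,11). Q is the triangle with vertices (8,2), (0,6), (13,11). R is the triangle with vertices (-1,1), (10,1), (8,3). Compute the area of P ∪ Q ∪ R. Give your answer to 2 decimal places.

By inclusion–exclusion:
Individual areas: |P| = 5.5, |Q| = 46, |R| = 11.
|P∩Q| = 2.3574.
|P∩R| = 0.
|Q∩R| = 0.8709.
|P∩Q∩R| = 0.
|P ∪ Q ∪ R| = 62.5 − 3.2282 + 0 = 59.27.

59.27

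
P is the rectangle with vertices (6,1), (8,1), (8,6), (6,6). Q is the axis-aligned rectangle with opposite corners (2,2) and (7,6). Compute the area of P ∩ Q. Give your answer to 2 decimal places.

4.00

|P∩Q|: x∈[6,7], y∈[2,6] → 1·4 = 4.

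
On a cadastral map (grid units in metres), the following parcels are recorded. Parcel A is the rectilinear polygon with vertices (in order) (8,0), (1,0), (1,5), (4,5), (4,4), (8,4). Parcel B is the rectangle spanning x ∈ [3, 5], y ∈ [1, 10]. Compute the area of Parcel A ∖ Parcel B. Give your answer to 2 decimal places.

24.00

|Parcel A| = 31, |Parcel A∩Parcel B| = 7.
|Parcel A ∖ Parcel B| = |Parcel A| − |Parcel A∩Parcel B| = 31 − 7 = 24.00.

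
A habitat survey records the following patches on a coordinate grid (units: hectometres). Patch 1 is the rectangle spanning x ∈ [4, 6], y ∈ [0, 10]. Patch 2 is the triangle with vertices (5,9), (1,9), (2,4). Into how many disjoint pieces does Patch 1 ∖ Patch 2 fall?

Patch 1 ∖ Patch 2 is a single connected region.

1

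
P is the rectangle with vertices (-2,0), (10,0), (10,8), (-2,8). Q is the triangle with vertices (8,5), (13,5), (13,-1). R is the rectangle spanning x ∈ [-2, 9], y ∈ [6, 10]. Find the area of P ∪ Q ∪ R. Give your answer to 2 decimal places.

By inclusion–exclusion:
Individual areas: |P| = 96, |Q| = 15, |R| = 44.
|P∩Q| = 2.4.
|P∩R|: x∈[-2,9], y∈[6,8] → 11·2 = 22.
|Q∩R| = 0.
|P∩Q∩R| = 0.
|P ∪ Q ∪ R| = 155 − 24.4 + 0 = 130.60.

130.60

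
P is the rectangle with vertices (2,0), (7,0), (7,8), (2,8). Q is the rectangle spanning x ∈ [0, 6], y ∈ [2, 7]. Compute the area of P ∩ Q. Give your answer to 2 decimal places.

20.00

|P∩Q|: x∈[2,6], y∈[2,7] → 4·5 = 20.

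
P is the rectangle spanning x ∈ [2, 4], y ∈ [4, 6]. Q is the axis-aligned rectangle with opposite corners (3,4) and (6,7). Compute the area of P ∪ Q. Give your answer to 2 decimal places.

By inclusion–exclusion:
Individual areas: |P| = 4, |Q| = 9.
|P∩Q|: x∈[3,4], y∈[4,6] → 1·2 = 2.
|P ∪ Q| = 13 − 2 = 11.00.

11.00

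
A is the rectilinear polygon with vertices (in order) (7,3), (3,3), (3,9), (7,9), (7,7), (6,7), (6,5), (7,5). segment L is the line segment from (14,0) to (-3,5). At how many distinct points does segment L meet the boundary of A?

2

The segment meets the boundary at (3,3.235), (3.8,3).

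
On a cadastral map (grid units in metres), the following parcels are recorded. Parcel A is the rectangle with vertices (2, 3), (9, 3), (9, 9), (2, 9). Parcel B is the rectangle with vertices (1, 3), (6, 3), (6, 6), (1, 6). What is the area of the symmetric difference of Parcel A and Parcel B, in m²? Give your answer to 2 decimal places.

33.00

|Parcel A∩Parcel B|: x∈[2,6], y∈[3,6] → 4·3 = 12.
|Parcel A △ Parcel B| = |Parcel A| + |Parcel B| − 2·|Parcel A∩Parcel B| = 42 + 15 − 24 = 33.00.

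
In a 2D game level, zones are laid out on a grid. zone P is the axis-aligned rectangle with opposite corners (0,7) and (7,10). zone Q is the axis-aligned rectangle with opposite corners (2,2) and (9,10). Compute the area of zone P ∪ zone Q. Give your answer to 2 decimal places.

62.00

By inclusion–exclusion:
Individual areas: |zone P| = 21, |zone Q| = 56.
|zone P∩zone Q|: x∈[2,7], y∈[7,10] → 5·3 = 15.
|zone P ∪ zone Q| = 77 − 15 = 62.00.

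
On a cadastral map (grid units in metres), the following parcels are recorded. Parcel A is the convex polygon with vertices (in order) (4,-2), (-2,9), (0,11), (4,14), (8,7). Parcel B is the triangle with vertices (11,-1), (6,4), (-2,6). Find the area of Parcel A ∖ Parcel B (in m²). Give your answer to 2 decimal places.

|Parcel A| = 81, |Parcel A∩Parcel B| = 8.8268.
|Parcel A ∖ Parcel B| = |Parcel A| − |Parcel A∩Parcel B| = 81 − 8.8268 = 72.17.

72.17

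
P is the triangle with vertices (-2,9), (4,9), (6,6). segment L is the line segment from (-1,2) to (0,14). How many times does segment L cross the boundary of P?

The segment meets the boundary at (-0.417,9), (-0.465,8.424).

2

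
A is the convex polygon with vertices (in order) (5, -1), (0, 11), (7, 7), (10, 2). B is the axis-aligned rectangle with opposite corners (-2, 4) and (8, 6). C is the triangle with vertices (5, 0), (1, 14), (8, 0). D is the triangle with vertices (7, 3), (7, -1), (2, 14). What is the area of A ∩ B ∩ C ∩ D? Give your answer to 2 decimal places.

1.00

The intersection is the polygon with vertices (6,4), (5.333,4), (4.667,6), (5,6).
By the shoelace formula its area is 1.00.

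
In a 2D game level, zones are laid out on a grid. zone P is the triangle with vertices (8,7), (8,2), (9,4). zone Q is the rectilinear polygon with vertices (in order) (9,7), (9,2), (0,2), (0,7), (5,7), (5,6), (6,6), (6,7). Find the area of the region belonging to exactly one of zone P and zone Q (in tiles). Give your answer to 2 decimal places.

41.50

|zone P| = 2.5, |zone Q| = 44, |zone P∩zone Q| = 2.5.
|zone P △ zone Q| = |zone P| + |zone Q| − 2·|zone P∩zone Q| = 2.5 + 44 − 5 = 41.50.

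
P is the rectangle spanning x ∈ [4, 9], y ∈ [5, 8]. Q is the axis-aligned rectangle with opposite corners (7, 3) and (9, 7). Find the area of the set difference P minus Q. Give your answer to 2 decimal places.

|P∩Q|: x∈[7,9], y∈[5,7] → 2·2 = 4.
|P| = 15.
|P ∖ Q| = |P| − |P∩Q| = 15 − 4 = 11.00.

11.00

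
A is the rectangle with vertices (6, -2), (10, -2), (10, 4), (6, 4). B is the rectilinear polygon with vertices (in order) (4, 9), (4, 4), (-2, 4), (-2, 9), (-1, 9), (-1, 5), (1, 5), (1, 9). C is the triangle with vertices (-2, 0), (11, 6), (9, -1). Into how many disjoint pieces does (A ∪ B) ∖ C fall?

(A ∪ B) ∖ C splits into 3 disjoint pieces (area 6.1591, area 0.1026, area 22).

3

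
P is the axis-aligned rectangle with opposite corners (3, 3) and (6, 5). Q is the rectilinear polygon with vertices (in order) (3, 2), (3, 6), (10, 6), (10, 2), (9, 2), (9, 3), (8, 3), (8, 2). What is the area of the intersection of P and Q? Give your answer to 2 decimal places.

6.00

The intersection is the polygon with vertices (6,5), (6,3), (3,3), (3,5).
By the shoelace formula its area is 6.00.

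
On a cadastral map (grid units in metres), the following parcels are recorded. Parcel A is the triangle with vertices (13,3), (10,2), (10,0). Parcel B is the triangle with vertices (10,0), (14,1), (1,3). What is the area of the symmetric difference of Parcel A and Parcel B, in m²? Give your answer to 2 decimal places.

|Parcel A| = 3, |Parcel B| = 10.5, |Parcel A∩Parcel B| = 1.1308.
|Parcel A △ Parcel B| = |Parcel A| + |Parcel B| − 2·|Parcel A∩Parcel B| = 3 + 10.5 − 2.2615 = 11.24.

11.24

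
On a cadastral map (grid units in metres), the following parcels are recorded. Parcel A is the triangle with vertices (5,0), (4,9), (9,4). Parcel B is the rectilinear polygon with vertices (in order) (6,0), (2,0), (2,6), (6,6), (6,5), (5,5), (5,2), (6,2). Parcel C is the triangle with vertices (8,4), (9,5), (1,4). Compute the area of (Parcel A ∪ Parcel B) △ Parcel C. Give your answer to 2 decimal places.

33.51

|Parcel A ∪ Parcel B| = 36.5.
|(Parcel A ∪ Parcel B) ∩ Parcel C| = 3.2431.
|(Parcel A ∪ Parcel B) △ Parcel C| = 36.5 + 3.5 − 6.4861 = 33.51.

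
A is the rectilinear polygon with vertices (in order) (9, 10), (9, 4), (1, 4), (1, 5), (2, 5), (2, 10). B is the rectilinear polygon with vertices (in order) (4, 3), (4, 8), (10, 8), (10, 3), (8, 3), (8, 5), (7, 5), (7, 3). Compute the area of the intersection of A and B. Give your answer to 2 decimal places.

19.00

The intersection is the polygon with vertices (9,4), (8,4), (8,5), (7,5), (7,4), (4,4), (4,8), (9,8).
By the shoelace formula its area is 19.00.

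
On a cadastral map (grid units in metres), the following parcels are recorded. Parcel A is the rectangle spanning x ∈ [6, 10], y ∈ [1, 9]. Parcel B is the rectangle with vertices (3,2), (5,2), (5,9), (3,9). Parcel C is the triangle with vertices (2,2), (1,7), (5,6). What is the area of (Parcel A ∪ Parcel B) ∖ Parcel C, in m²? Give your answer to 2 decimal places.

|Parcel A ∪ Parcel B| = 46.
|(Parcel A ∪ Parcel B) ∩ Parcel C| = 3.1667.
|(Parcel A ∪ Parcel B) ∖ Parcel C| = 46 − 3.1667 = 42.83.

42.83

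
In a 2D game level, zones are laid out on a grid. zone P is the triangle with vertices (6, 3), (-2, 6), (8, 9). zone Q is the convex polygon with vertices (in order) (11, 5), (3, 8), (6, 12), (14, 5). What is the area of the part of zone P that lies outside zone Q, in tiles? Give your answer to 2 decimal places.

22.10

|zone P| = 27, |zone P∩zone Q| = 4.8981.
|zone P ∖ zone Q| = |zone P| − |zone P∩zone Q| = 27 − 4.8981 = 22.10.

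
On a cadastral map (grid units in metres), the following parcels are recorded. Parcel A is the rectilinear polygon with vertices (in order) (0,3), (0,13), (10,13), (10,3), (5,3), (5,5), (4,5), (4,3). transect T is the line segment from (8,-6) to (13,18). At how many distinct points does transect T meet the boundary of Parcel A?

The segment meets the boundary at (10,3.6), (9.875,3).

2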